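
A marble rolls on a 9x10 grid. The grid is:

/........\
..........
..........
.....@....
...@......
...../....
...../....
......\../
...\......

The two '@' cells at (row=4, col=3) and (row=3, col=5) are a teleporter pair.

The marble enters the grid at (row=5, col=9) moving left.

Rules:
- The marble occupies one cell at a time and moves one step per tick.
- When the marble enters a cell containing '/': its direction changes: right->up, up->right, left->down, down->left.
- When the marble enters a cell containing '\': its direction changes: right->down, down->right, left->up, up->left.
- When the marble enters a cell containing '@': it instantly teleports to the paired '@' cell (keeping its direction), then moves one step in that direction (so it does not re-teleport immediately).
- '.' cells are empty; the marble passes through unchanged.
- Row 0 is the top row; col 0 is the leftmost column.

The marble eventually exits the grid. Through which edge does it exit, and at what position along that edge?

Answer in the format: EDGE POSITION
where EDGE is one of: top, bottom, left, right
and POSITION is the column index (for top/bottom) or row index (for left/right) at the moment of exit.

Answer: left 6

Derivation:
Step 1: enter (5,9), '.' pass, move left to (5,8)
Step 2: enter (5,8), '.' pass, move left to (5,7)
Step 3: enter (5,7), '.' pass, move left to (5,6)
Step 4: enter (5,6), '.' pass, move left to (5,5)
Step 5: enter (5,5), '/' deflects left->down, move down to (6,5)
Step 6: enter (6,5), '/' deflects down->left, move left to (6,4)
Step 7: enter (6,4), '.' pass, move left to (6,3)
Step 8: enter (6,3), '.' pass, move left to (6,2)
Step 9: enter (6,2), '.' pass, move left to (6,1)
Step 10: enter (6,1), '.' pass, move left to (6,0)
Step 11: enter (6,0), '.' pass, move left to (6,-1)
Step 12: at (6,-1) — EXIT via left edge, pos 6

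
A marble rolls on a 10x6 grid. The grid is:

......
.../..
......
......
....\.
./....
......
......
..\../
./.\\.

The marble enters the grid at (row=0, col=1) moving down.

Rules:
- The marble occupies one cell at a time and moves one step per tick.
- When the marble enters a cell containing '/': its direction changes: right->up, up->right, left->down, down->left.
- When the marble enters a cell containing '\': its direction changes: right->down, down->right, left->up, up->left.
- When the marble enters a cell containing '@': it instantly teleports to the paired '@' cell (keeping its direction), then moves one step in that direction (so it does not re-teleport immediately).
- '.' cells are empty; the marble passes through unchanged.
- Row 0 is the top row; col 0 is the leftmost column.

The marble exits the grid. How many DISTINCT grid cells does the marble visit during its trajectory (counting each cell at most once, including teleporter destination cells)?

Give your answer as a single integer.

Step 1: enter (0,1), '.' pass, move down to (1,1)
Step 2: enter (1,1), '.' pass, move down to (2,1)
Step 3: enter (2,1), '.' pass, move down to (3,1)
Step 4: enter (3,1), '.' pass, move down to (4,1)
Step 5: enter (4,1), '.' pass, move down to (5,1)
Step 6: enter (5,1), '/' deflects down->left, move left to (5,0)
Step 7: enter (5,0), '.' pass, move left to (5,-1)
Step 8: at (5,-1) — EXIT via left edge, pos 5
Distinct cells visited: 7 (path length 7)

Answer: 7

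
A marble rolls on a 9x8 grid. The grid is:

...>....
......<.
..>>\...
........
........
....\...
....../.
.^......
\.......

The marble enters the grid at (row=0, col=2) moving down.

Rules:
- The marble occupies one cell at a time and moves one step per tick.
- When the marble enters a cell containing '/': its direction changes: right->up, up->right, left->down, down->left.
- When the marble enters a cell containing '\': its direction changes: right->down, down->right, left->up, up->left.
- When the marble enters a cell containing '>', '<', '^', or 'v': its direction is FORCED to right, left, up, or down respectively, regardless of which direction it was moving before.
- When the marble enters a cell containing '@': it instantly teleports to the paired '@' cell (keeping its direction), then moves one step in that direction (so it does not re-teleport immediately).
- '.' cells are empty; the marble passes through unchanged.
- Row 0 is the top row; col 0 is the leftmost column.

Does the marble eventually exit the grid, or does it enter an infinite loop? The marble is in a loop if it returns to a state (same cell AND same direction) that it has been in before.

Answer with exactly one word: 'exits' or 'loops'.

Answer: exits

Derivation:
Step 1: enter (0,2), '.' pass, move down to (1,2)
Step 2: enter (1,2), '.' pass, move down to (2,2)
Step 3: enter (2,2), '>' forces down->right, move right to (2,3)
Step 4: enter (2,3), '>' forces right->right, move right to (2,4)
Step 5: enter (2,4), '\' deflects right->down, move down to (3,4)
Step 6: enter (3,4), '.' pass, move down to (4,4)
Step 7: enter (4,4), '.' pass, move down to (5,4)
Step 8: enter (5,4), '\' deflects down->right, move right to (5,5)
Step 9: enter (5,5), '.' pass, move right to (5,6)
Step 10: enter (5,6), '.' pass, move right to (5,7)
Step 11: enter (5,7), '.' pass, move right to (5,8)
Step 12: at (5,8) — EXIT via right edge, pos 5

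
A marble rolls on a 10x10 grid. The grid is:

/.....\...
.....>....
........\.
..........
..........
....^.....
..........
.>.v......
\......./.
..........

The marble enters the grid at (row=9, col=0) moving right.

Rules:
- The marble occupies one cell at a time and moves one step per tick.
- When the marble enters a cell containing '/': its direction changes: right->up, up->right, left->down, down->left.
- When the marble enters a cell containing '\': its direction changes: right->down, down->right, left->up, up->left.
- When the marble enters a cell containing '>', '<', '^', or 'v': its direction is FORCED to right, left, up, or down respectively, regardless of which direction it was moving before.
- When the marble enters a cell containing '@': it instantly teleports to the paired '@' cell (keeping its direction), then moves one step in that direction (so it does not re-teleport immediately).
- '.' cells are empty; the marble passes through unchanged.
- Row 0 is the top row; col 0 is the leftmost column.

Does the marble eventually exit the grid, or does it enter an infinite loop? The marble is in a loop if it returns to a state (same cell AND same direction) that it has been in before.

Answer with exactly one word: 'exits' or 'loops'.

Answer: exits

Derivation:
Step 1: enter (9,0), '.' pass, move right to (9,1)
Step 2: enter (9,1), '.' pass, move right to (9,2)
Step 3: enter (9,2), '.' pass, move right to (9,3)
Step 4: enter (9,3), '.' pass, move right to (9,4)
Step 5: enter (9,4), '.' pass, move right to (9,5)
Step 6: enter (9,5), '.' pass, move right to (9,6)
Step 7: enter (9,6), '.' pass, move right to (9,7)
Step 8: enter (9,7), '.' pass, move right to (9,8)
Step 9: enter (9,8), '.' pass, move right to (9,9)
Step 10: enter (9,9), '.' pass, move right to (9,10)
Step 11: at (9,10) — EXIT via right edge, pos 9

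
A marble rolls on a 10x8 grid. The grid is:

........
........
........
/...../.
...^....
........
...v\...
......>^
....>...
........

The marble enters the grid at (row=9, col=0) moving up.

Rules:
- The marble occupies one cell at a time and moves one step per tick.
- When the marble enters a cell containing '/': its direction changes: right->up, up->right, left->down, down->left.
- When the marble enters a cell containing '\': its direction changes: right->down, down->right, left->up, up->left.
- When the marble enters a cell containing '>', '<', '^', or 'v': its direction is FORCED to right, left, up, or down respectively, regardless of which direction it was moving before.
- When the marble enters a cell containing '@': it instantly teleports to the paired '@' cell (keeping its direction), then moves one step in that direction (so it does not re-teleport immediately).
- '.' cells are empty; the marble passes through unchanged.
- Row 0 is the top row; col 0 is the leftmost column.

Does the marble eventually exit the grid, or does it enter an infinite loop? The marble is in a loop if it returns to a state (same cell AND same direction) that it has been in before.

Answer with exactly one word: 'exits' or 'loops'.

Step 1: enter (9,0), '.' pass, move up to (8,0)
Step 2: enter (8,0), '.' pass, move up to (7,0)
Step 3: enter (7,0), '.' pass, move up to (6,0)
Step 4: enter (6,0), '.' pass, move up to (5,0)
Step 5: enter (5,0), '.' pass, move up to (4,0)
Step 6: enter (4,0), '.' pass, move up to (3,0)
Step 7: enter (3,0), '/' deflects up->right, move right to (3,1)
Step 8: enter (3,1), '.' pass, move right to (3,2)
Step 9: enter (3,2), '.' pass, move right to (3,3)
Step 10: enter (3,3), '.' pass, move right to (3,4)
Step 11: enter (3,4), '.' pass, move right to (3,5)
Step 12: enter (3,5), '.' pass, move right to (3,6)
Step 13: enter (3,6), '/' deflects right->up, move up to (2,6)
Step 14: enter (2,6), '.' pass, move up to (1,6)
Step 15: enter (1,6), '.' pass, move up to (0,6)
Step 16: enter (0,6), '.' pass, move up to (-1,6)
Step 17: at (-1,6) — EXIT via top edge, pos 6

Answer: exits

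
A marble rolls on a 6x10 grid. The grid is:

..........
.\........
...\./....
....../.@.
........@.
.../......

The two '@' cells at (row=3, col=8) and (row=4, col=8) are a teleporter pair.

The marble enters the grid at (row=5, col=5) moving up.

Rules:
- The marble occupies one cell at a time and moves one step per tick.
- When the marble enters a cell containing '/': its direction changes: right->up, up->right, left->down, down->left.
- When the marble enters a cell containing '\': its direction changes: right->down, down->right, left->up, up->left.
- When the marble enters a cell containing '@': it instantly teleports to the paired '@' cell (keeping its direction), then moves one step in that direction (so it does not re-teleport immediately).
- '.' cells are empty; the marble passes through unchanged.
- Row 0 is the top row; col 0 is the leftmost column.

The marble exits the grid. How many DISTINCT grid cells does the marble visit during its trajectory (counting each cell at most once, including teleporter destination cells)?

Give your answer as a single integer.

Answer: 8

Derivation:
Step 1: enter (5,5), '.' pass, move up to (4,5)
Step 2: enter (4,5), '.' pass, move up to (3,5)
Step 3: enter (3,5), '.' pass, move up to (2,5)
Step 4: enter (2,5), '/' deflects up->right, move right to (2,6)
Step 5: enter (2,6), '.' pass, move right to (2,7)
Step 6: enter (2,7), '.' pass, move right to (2,8)
Step 7: enter (2,8), '.' pass, move right to (2,9)
Step 8: enter (2,9), '.' pass, move right to (2,10)
Step 9: at (2,10) — EXIT via right edge, pos 2
Distinct cells visited: 8 (path length 8)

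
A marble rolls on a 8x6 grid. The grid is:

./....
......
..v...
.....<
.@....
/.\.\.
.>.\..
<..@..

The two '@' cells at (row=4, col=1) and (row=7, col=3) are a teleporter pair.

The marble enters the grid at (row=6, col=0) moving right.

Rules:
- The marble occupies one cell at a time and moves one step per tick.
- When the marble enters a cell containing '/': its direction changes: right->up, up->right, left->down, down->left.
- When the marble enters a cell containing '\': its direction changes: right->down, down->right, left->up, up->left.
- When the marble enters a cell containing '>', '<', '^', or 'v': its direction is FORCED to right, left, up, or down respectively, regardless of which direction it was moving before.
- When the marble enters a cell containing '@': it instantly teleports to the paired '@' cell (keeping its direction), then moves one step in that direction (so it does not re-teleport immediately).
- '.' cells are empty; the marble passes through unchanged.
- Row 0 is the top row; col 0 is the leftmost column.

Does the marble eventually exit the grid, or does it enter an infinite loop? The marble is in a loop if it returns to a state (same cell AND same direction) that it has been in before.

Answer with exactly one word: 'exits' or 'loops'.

Answer: loops

Derivation:
Step 1: enter (6,0), '.' pass, move right to (6,1)
Step 2: enter (6,1), '>' forces right->right, move right to (6,2)
Step 3: enter (6,2), '.' pass, move right to (6,3)
Step 4: enter (6,3), '\' deflects right->down, move down to (7,3)
Step 5: enter (7,3), '@' teleport (7,3)->(4,1), also enter (4,1), move down to (5,1)
Step 6: enter (5,1), '.' pass, move down to (6,1)
Step 7: enter (6,1), '>' forces down->right, move right to (6,2)
Step 8: at (6,2) dir=right — LOOP DETECTED (seen before)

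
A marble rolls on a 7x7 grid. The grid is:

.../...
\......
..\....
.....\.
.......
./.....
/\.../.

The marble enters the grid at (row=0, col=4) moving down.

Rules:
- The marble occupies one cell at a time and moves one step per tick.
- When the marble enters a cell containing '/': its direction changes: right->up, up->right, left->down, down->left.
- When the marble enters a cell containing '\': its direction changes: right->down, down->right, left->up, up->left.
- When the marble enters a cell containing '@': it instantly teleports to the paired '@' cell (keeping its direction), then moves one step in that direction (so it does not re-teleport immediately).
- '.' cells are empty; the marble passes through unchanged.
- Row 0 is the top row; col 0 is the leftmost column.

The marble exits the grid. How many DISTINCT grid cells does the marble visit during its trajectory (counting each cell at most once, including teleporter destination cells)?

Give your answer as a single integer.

Step 1: enter (0,4), '.' pass, move down to (1,4)
Step 2: enter (1,4), '.' pass, move down to (2,4)
Step 3: enter (2,4), '.' pass, move down to (3,4)
Step 4: enter (3,4), '.' pass, move down to (4,4)
Step 5: enter (4,4), '.' pass, move down to (5,4)
Step 6: enter (5,4), '.' pass, move down to (6,4)
Step 7: enter (6,4), '.' pass, move down to (7,4)
Step 8: at (7,4) — EXIT via bottom edge, pos 4
Distinct cells visited: 7 (path length 7)

Answer: 7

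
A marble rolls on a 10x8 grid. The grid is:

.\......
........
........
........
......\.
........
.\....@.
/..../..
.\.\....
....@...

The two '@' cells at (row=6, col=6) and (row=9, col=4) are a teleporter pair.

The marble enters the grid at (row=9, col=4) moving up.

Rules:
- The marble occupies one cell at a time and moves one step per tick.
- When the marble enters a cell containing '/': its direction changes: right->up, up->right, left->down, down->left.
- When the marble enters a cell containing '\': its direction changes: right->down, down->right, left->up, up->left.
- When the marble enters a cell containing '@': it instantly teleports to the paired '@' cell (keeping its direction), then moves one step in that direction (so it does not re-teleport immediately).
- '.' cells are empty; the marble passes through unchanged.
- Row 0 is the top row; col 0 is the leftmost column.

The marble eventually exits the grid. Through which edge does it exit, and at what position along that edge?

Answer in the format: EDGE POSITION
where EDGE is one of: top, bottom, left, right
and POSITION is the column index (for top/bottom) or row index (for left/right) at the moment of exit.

Answer: left 4

Derivation:
Step 1: enter (9,4), '@' teleport (9,4)->(6,6), also enter (6,6), move up to (5,6)
Step 2: enter (5,6), '.' pass, move up to (4,6)
Step 3: enter (4,6), '\' deflects up->left, move left to (4,5)
Step 4: enter (4,5), '.' pass, move left to (4,4)
Step 5: enter (4,4), '.' pass, move left to (4,3)
Step 6: enter (4,3), '.' pass, move left to (4,2)
Step 7: enter (4,2), '.' pass, move left to (4,1)
Step 8: enter (4,1), '.' pass, move left to (4,0)
Step 9: enter (4,0), '.' pass, move left to (4,-1)
Step 10: at (4,-1) — EXIT via left edge, pos 4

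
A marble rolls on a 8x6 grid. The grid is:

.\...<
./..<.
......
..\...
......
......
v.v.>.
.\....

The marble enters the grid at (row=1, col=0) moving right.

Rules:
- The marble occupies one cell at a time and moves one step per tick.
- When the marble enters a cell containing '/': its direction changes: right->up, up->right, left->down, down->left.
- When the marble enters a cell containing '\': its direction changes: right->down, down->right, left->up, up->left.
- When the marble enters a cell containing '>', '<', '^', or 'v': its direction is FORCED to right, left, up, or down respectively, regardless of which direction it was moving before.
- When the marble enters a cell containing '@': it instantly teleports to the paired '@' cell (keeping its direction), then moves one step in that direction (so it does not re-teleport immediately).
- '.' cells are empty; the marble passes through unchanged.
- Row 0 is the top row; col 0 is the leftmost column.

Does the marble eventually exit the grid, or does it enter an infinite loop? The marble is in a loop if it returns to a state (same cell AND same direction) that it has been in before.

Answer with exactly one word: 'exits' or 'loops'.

Answer: exits

Derivation:
Step 1: enter (1,0), '.' pass, move right to (1,1)
Step 2: enter (1,1), '/' deflects right->up, move up to (0,1)
Step 3: enter (0,1), '\' deflects up->left, move left to (0,0)
Step 4: enter (0,0), '.' pass, move left to (0,-1)
Step 5: at (0,-1) — EXIT via left edge, pos 0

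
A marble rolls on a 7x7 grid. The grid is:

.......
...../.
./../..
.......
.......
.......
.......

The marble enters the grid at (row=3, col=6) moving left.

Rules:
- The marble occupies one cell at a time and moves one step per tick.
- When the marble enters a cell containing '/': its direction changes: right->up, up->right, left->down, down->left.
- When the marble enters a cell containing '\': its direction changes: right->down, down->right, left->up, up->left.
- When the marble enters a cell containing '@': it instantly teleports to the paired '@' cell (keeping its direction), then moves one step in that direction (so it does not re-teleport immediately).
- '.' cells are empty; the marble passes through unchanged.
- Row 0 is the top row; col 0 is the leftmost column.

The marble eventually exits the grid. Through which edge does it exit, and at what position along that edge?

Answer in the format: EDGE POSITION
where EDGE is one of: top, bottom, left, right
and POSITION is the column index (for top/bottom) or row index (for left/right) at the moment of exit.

Answer: left 3

Derivation:
Step 1: enter (3,6), '.' pass, move left to (3,5)
Step 2: enter (3,5), '.' pass, move left to (3,4)
Step 3: enter (3,4), '.' pass, move left to (3,3)
Step 4: enter (3,3), '.' pass, move left to (3,2)
Step 5: enter (3,2), '.' pass, move left to (3,1)
Step 6: enter (3,1), '.' pass, move left to (3,0)
Step 7: enter (3,0), '.' pass, move left to (3,-1)
Step 8: at (3,-1) — EXIT via left edge, pos 3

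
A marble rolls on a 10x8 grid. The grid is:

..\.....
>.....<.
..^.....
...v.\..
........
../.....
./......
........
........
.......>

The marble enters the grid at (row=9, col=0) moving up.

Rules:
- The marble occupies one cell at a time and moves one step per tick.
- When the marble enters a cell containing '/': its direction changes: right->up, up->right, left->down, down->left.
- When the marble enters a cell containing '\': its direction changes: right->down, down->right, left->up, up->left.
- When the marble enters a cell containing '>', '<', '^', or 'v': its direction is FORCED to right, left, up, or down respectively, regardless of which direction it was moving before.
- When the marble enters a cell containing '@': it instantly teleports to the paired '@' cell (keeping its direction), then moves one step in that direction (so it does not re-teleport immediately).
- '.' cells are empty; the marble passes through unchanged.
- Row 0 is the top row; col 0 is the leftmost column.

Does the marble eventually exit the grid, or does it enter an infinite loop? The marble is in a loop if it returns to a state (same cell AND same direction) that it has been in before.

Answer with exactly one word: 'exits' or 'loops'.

Answer: loops

Derivation:
Step 1: enter (9,0), '.' pass, move up to (8,0)
Step 2: enter (8,0), '.' pass, move up to (7,0)
Step 3: enter (7,0), '.' pass, move up to (6,0)
Step 4: enter (6,0), '.' pass, move up to (5,0)
Step 5: enter (5,0), '.' pass, move up to (4,0)
Step 6: enter (4,0), '.' pass, move up to (3,0)
Step 7: enter (3,0), '.' pass, move up to (2,0)
Step 8: enter (2,0), '.' pass, move up to (1,0)
Step 9: enter (1,0), '>' forces up->right, move right to (1,1)
Step 10: enter (1,1), '.' pass, move right to (1,2)
Step 11: enter (1,2), '.' pass, move right to (1,3)
Step 12: enter (1,3), '.' pass, move right to (1,4)
Step 13: enter (1,4), '.' pass, move right to (1,5)
Step 14: enter (1,5), '.' pass, move right to (1,6)
Step 15: enter (1,6), '<' forces right->left, move left to (1,5)
Step 16: enter (1,5), '.' pass, move left to (1,4)
Step 17: enter (1,4), '.' pass, move left to (1,3)
Step 18: enter (1,3), '.' pass, move left to (1,2)
Step 19: enter (1,2), '.' pass, move left to (1,1)
Step 20: enter (1,1), '.' pass, move left to (1,0)
Step 21: enter (1,0), '>' forces left->right, move right to (1,1)
Step 22: at (1,1) dir=right — LOOP DETECTED (seen before)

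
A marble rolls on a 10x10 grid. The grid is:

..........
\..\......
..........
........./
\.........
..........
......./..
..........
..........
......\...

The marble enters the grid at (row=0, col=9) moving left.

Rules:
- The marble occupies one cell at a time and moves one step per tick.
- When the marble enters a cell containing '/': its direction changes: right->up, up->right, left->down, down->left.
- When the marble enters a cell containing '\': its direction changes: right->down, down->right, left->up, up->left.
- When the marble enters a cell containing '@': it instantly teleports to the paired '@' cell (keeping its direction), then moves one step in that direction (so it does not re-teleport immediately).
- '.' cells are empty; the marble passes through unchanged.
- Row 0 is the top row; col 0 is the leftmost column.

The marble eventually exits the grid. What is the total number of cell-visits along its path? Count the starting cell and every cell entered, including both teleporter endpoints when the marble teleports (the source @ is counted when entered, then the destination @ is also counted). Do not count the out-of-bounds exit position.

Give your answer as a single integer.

Step 1: enter (0,9), '.' pass, move left to (0,8)
Step 2: enter (0,8), '.' pass, move left to (0,7)
Step 3: enter (0,7), '.' pass, move left to (0,6)
Step 4: enter (0,6), '.' pass, move left to (0,5)
Step 5: enter (0,5), '.' pass, move left to (0,4)
Step 6: enter (0,4), '.' pass, move left to (0,3)
Step 7: enter (0,3), '.' pass, move left to (0,2)
Step 8: enter (0,2), '.' pass, move left to (0,1)
Step 9: enter (0,1), '.' pass, move left to (0,0)
Step 10: enter (0,0), '.' pass, move left to (0,-1)
Step 11: at (0,-1) — EXIT via left edge, pos 0
Path length (cell visits): 10

Answer: 10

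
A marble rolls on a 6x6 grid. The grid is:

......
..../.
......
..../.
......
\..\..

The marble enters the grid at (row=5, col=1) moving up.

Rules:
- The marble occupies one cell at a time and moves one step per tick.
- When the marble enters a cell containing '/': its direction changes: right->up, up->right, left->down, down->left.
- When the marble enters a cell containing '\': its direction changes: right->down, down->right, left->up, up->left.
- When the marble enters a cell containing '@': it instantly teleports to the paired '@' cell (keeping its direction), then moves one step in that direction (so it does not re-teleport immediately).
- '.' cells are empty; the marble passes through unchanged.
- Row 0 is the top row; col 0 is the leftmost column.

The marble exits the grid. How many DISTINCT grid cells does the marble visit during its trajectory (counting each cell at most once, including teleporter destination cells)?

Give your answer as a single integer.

Answer: 6

Derivation:
Step 1: enter (5,1), '.' pass, move up to (4,1)
Step 2: enter (4,1), '.' pass, move up to (3,1)
Step 3: enter (3,1), '.' pass, move up to (2,1)
Step 4: enter (2,1), '.' pass, move up to (1,1)
Step 5: enter (1,1), '.' pass, move up to (0,1)
Step 6: enter (0,1), '.' pass, move up to (-1,1)
Step 7: at (-1,1) — EXIT via top edge, pos 1
Distinct cells visited: 6 (path length 6)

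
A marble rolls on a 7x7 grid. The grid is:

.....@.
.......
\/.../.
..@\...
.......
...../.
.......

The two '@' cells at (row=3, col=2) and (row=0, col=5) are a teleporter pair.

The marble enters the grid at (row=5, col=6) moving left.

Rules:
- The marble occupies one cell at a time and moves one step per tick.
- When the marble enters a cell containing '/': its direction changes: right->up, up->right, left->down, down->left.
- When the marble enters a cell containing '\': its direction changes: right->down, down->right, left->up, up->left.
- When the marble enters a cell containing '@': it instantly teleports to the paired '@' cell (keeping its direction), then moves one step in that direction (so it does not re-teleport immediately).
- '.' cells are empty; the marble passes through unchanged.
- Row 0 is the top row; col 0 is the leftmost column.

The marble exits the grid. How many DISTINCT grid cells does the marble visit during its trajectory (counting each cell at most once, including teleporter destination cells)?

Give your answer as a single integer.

Step 1: enter (5,6), '.' pass, move left to (5,5)
Step 2: enter (5,5), '/' deflects left->down, move down to (6,5)
Step 3: enter (6,5), '.' pass, move down to (7,5)
Step 4: at (7,5) — EXIT via bottom edge, pos 5
Distinct cells visited: 3 (path length 3)

Answer: 3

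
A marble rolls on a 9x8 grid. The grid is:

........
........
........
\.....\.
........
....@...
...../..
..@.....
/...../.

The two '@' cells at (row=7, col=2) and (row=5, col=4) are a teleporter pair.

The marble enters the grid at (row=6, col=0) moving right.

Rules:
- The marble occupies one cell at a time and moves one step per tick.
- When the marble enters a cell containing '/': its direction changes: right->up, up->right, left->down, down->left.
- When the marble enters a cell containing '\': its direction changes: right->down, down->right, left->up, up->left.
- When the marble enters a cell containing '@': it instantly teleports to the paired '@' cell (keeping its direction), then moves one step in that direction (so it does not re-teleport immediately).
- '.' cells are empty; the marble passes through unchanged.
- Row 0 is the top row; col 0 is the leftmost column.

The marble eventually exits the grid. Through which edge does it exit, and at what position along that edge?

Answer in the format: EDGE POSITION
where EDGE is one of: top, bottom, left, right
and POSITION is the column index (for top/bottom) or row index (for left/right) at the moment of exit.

Step 1: enter (6,0), '.' pass, move right to (6,1)
Step 2: enter (6,1), '.' pass, move right to (6,2)
Step 3: enter (6,2), '.' pass, move right to (6,3)
Step 4: enter (6,3), '.' pass, move right to (6,4)
Step 5: enter (6,4), '.' pass, move right to (6,5)
Step 6: enter (6,5), '/' deflects right->up, move up to (5,5)
Step 7: enter (5,5), '.' pass, move up to (4,5)
Step 8: enter (4,5), '.' pass, move up to (3,5)
Step 9: enter (3,5), '.' pass, move up to (2,5)
Step 10: enter (2,5), '.' pass, move up to (1,5)
Step 11: enter (1,5), '.' pass, move up to (0,5)
Step 12: enter (0,5), '.' pass, move up to (-1,5)
Step 13: at (-1,5) — EXIT via top edge, pos 5

Answer: top 5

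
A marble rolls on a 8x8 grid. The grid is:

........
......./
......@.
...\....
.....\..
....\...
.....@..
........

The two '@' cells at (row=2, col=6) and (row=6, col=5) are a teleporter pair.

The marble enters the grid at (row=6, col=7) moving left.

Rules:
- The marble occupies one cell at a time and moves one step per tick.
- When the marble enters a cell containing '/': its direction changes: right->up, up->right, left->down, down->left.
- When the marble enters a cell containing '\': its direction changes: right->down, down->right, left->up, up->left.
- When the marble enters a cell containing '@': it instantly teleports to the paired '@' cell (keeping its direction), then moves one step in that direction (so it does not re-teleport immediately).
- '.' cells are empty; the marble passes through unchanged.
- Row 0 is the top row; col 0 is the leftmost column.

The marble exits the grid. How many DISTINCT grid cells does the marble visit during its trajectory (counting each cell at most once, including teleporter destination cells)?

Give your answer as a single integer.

Answer: 10

Derivation:
Step 1: enter (6,7), '.' pass, move left to (6,6)
Step 2: enter (6,6), '.' pass, move left to (6,5)
Step 3: enter (6,5), '@' teleport (6,5)->(2,6), also enter (2,6), move left to (2,5)
Step 4: enter (2,5), '.' pass, move left to (2,4)
Step 5: enter (2,4), '.' pass, move left to (2,3)
Step 6: enter (2,3), '.' pass, move left to (2,2)
Step 7: enter (2,2), '.' pass, move left to (2,1)
Step 8: enter (2,1), '.' pass, move left to (2,0)
Step 9: enter (2,0), '.' pass, move left to (2,-1)
Step 10: at (2,-1) — EXIT via left edge, pos 2
Distinct cells visited: 10 (path length 10)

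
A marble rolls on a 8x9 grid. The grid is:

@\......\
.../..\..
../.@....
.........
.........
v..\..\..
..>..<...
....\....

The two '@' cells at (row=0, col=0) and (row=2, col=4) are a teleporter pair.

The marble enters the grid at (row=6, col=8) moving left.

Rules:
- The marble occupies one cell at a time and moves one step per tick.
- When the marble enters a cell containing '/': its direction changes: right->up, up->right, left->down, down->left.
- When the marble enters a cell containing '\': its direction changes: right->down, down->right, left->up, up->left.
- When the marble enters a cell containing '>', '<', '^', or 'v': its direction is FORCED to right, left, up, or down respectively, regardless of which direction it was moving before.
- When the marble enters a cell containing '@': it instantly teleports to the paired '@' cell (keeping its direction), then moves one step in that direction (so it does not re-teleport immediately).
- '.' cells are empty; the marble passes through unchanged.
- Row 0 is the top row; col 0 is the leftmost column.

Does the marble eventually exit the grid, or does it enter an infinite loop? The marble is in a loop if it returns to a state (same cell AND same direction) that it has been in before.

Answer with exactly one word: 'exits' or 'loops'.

Answer: loops

Derivation:
Step 1: enter (6,8), '.' pass, move left to (6,7)
Step 2: enter (6,7), '.' pass, move left to (6,6)
Step 3: enter (6,6), '.' pass, move left to (6,5)
Step 4: enter (6,5), '<' forces left->left, move left to (6,4)
Step 5: enter (6,4), '.' pass, move left to (6,3)
Step 6: enter (6,3), '.' pass, move left to (6,2)
Step 7: enter (6,2), '>' forces left->right, move right to (6,3)
Step 8: enter (6,3), '.' pass, move right to (6,4)
Step 9: enter (6,4), '.' pass, move right to (6,5)
Step 10: enter (6,5), '<' forces right->left, move left to (6,4)
Step 11: at (6,4) dir=left — LOOP DETECTED (seen before)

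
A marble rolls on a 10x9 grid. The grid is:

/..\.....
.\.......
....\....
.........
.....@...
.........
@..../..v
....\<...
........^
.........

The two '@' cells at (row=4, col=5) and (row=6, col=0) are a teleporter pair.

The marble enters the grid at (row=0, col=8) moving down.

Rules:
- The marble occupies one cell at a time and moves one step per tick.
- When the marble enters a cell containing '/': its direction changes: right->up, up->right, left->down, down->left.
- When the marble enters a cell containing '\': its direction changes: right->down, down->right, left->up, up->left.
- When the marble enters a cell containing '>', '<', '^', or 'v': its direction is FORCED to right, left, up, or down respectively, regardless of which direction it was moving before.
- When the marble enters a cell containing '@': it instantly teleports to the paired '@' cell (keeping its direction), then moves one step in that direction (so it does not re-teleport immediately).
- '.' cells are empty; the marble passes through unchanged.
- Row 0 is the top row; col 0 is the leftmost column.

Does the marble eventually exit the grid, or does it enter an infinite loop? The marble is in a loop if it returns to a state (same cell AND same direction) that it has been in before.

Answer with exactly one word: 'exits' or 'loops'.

Answer: loops

Derivation:
Step 1: enter (0,8), '.' pass, move down to (1,8)
Step 2: enter (1,8), '.' pass, move down to (2,8)
Step 3: enter (2,8), '.' pass, move down to (3,8)
Step 4: enter (3,8), '.' pass, move down to (4,8)
Step 5: enter (4,8), '.' pass, move down to (5,8)
Step 6: enter (5,8), '.' pass, move down to (6,8)
Step 7: enter (6,8), 'v' forces down->down, move down to (7,8)
Step 8: enter (7,8), '.' pass, move down to (8,8)
Step 9: enter (8,8), '^' forces down->up, move up to (7,8)
Step 10: enter (7,8), '.' pass, move up to (6,8)
Step 11: enter (6,8), 'v' forces up->down, move down to (7,8)
Step 12: at (7,8) dir=down — LOOP DETECTED (seen before)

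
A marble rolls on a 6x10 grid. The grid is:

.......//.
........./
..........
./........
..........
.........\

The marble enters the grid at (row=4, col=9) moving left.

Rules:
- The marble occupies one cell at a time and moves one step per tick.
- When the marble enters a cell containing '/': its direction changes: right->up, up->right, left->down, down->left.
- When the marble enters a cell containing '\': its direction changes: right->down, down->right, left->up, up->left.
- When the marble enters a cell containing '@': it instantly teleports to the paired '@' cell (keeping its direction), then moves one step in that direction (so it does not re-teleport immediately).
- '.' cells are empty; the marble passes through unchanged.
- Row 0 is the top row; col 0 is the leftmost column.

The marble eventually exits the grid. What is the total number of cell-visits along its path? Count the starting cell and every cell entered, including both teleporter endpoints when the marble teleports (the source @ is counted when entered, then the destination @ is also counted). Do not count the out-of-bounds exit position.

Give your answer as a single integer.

Answer: 10

Derivation:
Step 1: enter (4,9), '.' pass, move left to (4,8)
Step 2: enter (4,8), '.' pass, move left to (4,7)
Step 3: enter (4,7), '.' pass, move left to (4,6)
Step 4: enter (4,6), '.' pass, move left to (4,5)
Step 5: enter (4,5), '.' pass, move left to (4,4)
Step 6: enter (4,4), '.' pass, move left to (4,3)
Step 7: enter (4,3), '.' pass, move left to (4,2)
Step 8: enter (4,2), '.' pass, move left to (4,1)
Step 9: enter (4,1), '.' pass, move left to (4,0)
Step 10: enter (4,0), '.' pass, move left to (4,-1)
Step 11: at (4,-1) — EXIT via left edge, pos 4
Path length (cell visits): 10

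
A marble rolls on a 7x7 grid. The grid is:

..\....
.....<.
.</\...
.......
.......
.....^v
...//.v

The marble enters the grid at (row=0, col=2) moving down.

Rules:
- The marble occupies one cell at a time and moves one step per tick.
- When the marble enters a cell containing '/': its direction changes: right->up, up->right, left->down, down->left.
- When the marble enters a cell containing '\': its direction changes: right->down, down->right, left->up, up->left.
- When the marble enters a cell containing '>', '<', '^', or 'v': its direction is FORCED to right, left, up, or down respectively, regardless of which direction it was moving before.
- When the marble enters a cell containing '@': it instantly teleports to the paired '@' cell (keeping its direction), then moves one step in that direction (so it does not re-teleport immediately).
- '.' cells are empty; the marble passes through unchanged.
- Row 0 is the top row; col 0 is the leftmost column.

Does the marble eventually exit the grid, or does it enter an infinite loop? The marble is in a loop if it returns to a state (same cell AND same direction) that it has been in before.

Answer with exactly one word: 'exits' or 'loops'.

Step 1: enter (0,2), '\' deflects down->right, move right to (0,3)
Step 2: enter (0,3), '.' pass, move right to (0,4)
Step 3: enter (0,4), '.' pass, move right to (0,5)
Step 4: enter (0,5), '.' pass, move right to (0,6)
Step 5: enter (0,6), '.' pass, move right to (0,7)
Step 6: at (0,7) — EXIT via right edge, pos 0

Answer: exits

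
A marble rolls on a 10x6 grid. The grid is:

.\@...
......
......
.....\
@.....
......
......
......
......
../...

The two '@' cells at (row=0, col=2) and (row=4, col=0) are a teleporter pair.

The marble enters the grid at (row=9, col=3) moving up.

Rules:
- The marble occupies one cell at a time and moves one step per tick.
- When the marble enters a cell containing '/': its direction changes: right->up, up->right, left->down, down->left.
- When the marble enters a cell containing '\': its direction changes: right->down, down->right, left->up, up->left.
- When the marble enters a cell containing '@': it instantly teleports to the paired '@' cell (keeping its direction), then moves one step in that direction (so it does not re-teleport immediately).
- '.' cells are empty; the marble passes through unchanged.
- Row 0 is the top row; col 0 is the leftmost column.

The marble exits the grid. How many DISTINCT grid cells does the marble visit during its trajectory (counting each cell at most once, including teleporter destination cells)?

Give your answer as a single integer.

Step 1: enter (9,3), '.' pass, move up to (8,3)
Step 2: enter (8,3), '.' pass, move up to (7,3)
Step 3: enter (7,3), '.' pass, move up to (6,3)
Step 4: enter (6,3), '.' pass, move up to (5,3)
Step 5: enter (5,3), '.' pass, move up to (4,3)
Step 6: enter (4,3), '.' pass, move up to (3,3)
Step 7: enter (3,3), '.' pass, move up to (2,3)
Step 8: enter (2,3), '.' pass, move up to (1,3)
Step 9: enter (1,3), '.' pass, move up to (0,3)
Step 10: enter (0,3), '.' pass, move up to (-1,3)
Step 11: at (-1,3) — EXIT via top edge, pos 3
Distinct cells visited: 10 (path length 10)

Answer: 10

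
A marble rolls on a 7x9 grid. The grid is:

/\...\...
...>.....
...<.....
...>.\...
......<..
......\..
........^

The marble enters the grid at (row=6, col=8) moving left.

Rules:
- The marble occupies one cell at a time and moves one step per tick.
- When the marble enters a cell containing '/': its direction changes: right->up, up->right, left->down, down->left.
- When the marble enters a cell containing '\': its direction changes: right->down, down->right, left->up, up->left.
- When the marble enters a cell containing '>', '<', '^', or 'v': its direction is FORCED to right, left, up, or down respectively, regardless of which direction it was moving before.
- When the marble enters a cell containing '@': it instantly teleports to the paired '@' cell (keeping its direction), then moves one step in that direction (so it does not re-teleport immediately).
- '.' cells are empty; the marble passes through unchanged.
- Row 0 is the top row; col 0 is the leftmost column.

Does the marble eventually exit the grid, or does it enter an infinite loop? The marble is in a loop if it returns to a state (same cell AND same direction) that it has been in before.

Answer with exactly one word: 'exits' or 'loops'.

Step 1: enter (6,8), '^' forces left->up, move up to (5,8)
Step 2: enter (5,8), '.' pass, move up to (4,8)
Step 3: enter (4,8), '.' pass, move up to (3,8)
Step 4: enter (3,8), '.' pass, move up to (2,8)
Step 5: enter (2,8), '.' pass, move up to (1,8)
Step 6: enter (1,8), '.' pass, move up to (0,8)
Step 7: enter (0,8), '.' pass, move up to (-1,8)
Step 8: at (-1,8) — EXIT via top edge, pos 8

Answer: exits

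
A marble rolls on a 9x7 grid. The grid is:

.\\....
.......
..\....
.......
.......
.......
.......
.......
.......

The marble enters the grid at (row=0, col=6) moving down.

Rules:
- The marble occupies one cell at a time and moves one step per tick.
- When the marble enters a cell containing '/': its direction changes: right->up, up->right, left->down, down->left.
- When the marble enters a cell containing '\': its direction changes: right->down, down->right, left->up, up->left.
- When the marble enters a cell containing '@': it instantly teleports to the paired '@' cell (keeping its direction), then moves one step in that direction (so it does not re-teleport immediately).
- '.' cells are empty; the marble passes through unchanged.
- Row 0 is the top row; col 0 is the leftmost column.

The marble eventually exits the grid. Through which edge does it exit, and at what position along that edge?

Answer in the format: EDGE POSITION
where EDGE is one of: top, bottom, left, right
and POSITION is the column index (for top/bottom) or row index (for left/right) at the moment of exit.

Answer: bottom 6

Derivation:
Step 1: enter (0,6), '.' pass, move down to (1,6)
Step 2: enter (1,6), '.' pass, move down to (2,6)
Step 3: enter (2,6), '.' pass, move down to (3,6)
Step 4: enter (3,6), '.' pass, move down to (4,6)
Step 5: enter (4,6), '.' pass, move down to (5,6)
Step 6: enter (5,6), '.' pass, move down to (6,6)
Step 7: enter (6,6), '.' pass, move down to (7,6)
Step 8: enter (7,6), '.' pass, move down to (8,6)
Step 9: enter (8,6), '.' pass, move down to (9,6)
Step 10: at (9,6) — EXIT via bottom edge, pos 6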